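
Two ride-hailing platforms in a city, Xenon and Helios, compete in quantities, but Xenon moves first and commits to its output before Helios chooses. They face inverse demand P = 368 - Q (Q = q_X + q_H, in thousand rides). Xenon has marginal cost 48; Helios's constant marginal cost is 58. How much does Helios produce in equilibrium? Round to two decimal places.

Solve by backward induction. Given q_X, the follower Helios maximises π_H = (368 - q_X - q_H)q_H - 58q_H.
∂π_H/∂q_H = 310 - q_X - 2q_H = 0 gives the reaction function q_H = (310 - q_X)/2.
Xenon substitutes q_H(q_X) into its own profit: π_X = q_X(368 - q_X - (310 - q_X)/2) - 48q_X = (213 - (1/2)q_X)q_X - 48q_X.
The leader's first-order condition 165 - q_X = 0 yields q_X = 165.
Then q_H = (310 - 165)/2 = 145/2.

72.50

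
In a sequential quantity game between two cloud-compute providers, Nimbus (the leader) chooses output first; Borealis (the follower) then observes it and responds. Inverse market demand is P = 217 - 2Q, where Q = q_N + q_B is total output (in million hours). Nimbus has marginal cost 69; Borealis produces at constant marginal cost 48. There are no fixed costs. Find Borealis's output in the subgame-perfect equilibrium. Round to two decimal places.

Solve by backward induction. Given q_N, the follower Borealis maximises π_B = (217 - 2q_N - 2q_B)q_B - 48q_B.
Follower FOC: 169 - 2q_N - 4q_B = 0, so q_B(q_N) = (169 - 2q_N)/4.
The leader anticipates this reaction. Substituting into P = 217 - 2Q gives P = 265/2 - q_N, so π_N = (265/2 - q_N)q_N - 69q_N.
The leader's first-order condition 127/2 - 2q_N = 0 yields q_N = 127/4.
Then q_B = (169 - 2·(127/4))/4 = 211/8.

26.38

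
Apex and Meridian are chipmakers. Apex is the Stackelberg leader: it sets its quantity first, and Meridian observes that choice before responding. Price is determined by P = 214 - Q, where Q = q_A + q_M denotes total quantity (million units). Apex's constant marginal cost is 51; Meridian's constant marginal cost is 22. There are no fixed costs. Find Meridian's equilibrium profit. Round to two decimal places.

Solve by backward induction. Given q_A, the follower Meridian maximises π_M = (214 - q_A - q_M)q_M - 22q_M.
∂π_M/∂q_M = 192 - q_A - 2q_M = 0 gives the reaction function q_M = (192 - q_A)/2.
Apex substitutes q_M(q_A) into its own profit: π_A = q_A(214 - q_A - (192 - q_A)/2) - 51q_A = (118 - (1/2)q_A)q_A - 51q_A.
The leader's first-order condition 67 - q_A = 0 yields q_A = 67.
Then q_M = (192 - 67)/2 = 125/2.
Price P = 214 - 259/2 = 169/2.
Meridian's profit: (169/2 - 22)·(125/2) = 3906.2500.

3906.25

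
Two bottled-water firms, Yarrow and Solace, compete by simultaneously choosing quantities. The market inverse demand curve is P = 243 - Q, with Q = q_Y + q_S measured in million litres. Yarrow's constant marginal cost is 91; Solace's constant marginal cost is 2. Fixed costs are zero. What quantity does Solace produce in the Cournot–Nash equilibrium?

Yarrow's profit: π_Y = (243 - Q)q_Y - (91q_Y). Setting ∂π_Y/∂q_Y = 0: 152 - 2q_Y - (q_S) = 0.
Solace's profit: π_S = (243 - Q)q_S - (2q_S). Setting ∂π_S/∂q_S = 0: 241 - 2q_S - (q_Y) = 0.
Rearranging gives the reaction functions q_Y = (152 - q_S)/2 and q_S = (241 - q_Y)/2.
Substituting one into the other gives q_Y = 21 and q_S = 110.

110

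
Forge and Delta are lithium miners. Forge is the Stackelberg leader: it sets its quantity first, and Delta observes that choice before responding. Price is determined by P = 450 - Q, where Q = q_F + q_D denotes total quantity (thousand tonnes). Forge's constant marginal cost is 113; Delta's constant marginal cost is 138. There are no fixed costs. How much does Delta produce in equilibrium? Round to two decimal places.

65.50

Solve by backward induction. Given q_F, the follower Delta maximises π_D = (450 - q_F - q_D)q_D - 138q_D.
Follower FOC: 312 - q_F - 2q_D = 0, so q_D(q_F) = (312 - q_F)/2.
The leader anticipates this reaction. Substituting into P = 450 - Q gives P = 294 - (1/2)q_F, so π_F = (294 - (1/2)q_F)q_F - 113q_F.
Maximising: ∂π_F/∂q_F = 181 - q_F = 0, giving q_F = 181.
Then q_D = (312 - 181)/2 = 131/2.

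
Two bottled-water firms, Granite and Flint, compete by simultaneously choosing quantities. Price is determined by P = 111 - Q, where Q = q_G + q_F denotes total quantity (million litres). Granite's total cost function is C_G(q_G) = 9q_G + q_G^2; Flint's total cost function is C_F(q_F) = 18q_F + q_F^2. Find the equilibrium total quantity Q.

Granite's profit: π_G = (111 - Q)q_G - (9q_G + q_G²). Setting ∂π_G/∂q_G = 0: 102 - 4q_G - (q_F) = 0.
Flint's first-order condition: 93 - 4q_F - (q_G) = 0.
Best responses: q_G = (102 - q_F)/4, q_F = (93 - q_G)/4.
Solving the pair: q_G = 21, q_F = 18.
Total output Q = 21 + 18 = 39.

39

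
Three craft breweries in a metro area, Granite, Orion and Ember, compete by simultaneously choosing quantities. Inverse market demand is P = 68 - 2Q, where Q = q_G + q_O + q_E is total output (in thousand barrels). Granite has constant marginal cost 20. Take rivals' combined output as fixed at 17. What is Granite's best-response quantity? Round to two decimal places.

With rivals' combined output fixed at 17, Granite's profit is π_G = (68 - 2·17 - 2q_G)q_G - (20q_G) = (34 - 2q_G)q_G - (20q_G).
∂π_G/∂q_G = 14 - 4q_G = 0, so q_G = 7/2.

3.50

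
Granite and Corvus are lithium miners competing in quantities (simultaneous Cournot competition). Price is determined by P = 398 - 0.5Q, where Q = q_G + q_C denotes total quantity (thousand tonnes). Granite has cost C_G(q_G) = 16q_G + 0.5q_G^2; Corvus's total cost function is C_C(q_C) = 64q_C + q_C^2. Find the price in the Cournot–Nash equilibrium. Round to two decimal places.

Granite's profit: π_G = (398 - 0.5Q)q_G - (16q_G + (1/2)q_G²). Setting ∂π_G/∂q_G = 0: 382 - 2q_G - (1/2)(q_C) = 0.
Corvus's first-order condition: 334 - 3q_C - (1/2)(q_G) = 0.
Rearranging gives the reaction functions q_G = (382 - (1/2)q_C)/2 and q_C = (334 - (1/2)q_G)/3.
Substituting one into the other gives q_G = 170.2609 and q_C = 1908/23.
Total output Q = 253.2174, so price P = 398 - (1/2)·253.2174 = 271.3913.

271.39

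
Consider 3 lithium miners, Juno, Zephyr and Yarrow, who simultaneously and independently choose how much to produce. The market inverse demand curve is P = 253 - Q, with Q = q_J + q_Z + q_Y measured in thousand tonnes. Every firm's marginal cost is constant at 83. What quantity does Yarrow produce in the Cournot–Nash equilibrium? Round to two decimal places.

42.50

Each firm earns π_i = (253 - Q)q_i - 83q_i.
Setting ∂π_i/∂q_i = 0 with rivals' quantities fixed: 170 - 2q_i - Σ_{j≠i} q_j = 0.
With identical firms every q_j equals q_i, so Σ_{j≠i} q_j = 2q_i and 170 = 4q_i, giving q_i = 85/2.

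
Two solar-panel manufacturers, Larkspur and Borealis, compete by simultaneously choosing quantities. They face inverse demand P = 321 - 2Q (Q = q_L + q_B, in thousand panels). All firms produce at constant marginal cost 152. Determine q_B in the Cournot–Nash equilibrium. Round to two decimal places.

A representative firm's profit is π_i = q_i(321 - 2Q) - 152q_i.
First-order condition (treating rivals' output as given): 169 - 4q_i - 2q_j = 0.
By symmetry each firm produces the same amount; substituting q_j = q_i yields q_i = 169/6.

28.17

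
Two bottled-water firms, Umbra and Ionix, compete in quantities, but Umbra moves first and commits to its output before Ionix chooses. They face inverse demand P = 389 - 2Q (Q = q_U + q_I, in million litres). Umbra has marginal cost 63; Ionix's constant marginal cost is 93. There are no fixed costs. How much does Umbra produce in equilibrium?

89

Solve by backward induction. Given q_U, the follower Ionix maximises π_I = (389 - 2q_U - 2q_I)q_I - 93q_I.
Follower FOC: 296 - 2q_U - 4q_I = 0, so q_I(q_U) = (296 - 2q_U)/4.
The leader anticipates this reaction. Substituting into P = 389 - 2Q gives P = 241 - q_U, so π_U = (241 - q_U)q_U - 63q_U.
The leader's first-order condition 178 - 2q_U = 0 yields q_U = 89.
Then q_I = (296 - 2·89)/4 = 59/2.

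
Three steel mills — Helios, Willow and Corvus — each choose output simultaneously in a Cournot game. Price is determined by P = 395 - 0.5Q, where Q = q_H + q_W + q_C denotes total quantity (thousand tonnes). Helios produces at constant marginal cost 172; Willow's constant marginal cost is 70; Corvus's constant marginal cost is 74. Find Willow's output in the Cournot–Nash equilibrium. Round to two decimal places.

215.50

Helios's profit: π_H = (395 - 0.5Q)q_H - (172q_H). Setting ∂π_H/∂q_H = 0: 223 - q_H - (1/2)(q_W + q_C) = 0.
Willow's first-order condition: 325 - q_W - (1/2)(q_H + q_C) = 0.
Corvus's profit: π_C = (395 - 0.5Q)q_C - (74q_C). Setting ∂π_C/∂q_C = 0: 321 - q_C - (1/2)(q_H + q_W) = 0.
Summing all 3 equations gives 869 − 2Q = 0, hence Q = 869/2.
Back-substituting: q_H = (223 − 869/4)/(1/2) = 23/2, q_W = (325 − 869/4)/(1/2) = 431/2, q_C = (321 − 869/4)/(1/2) = 415/2.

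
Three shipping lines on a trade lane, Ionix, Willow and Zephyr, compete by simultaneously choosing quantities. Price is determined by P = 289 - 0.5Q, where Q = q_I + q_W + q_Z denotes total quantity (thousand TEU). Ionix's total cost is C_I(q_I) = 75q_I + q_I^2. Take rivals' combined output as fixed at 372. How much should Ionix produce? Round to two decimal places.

9.33

With rivals' combined output fixed at 372, Ionix's profit is π_I = (289 - (1/2)·372 - (1/2)q_I)q_I - (75q_I + q_I²) = (103 - (1/2)q_I)q_I - (75q_I + q_I²).
∂π_I/∂q_I = 28 - 3q_I = 0, so q_I = 28/3.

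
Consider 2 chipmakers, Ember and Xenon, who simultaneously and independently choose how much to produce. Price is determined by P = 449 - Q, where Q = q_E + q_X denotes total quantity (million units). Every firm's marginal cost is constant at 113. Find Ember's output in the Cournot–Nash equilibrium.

A representative firm's profit is π_i = q_i(449 - Q) - 113q_i.
First-order condition (treating rivals' output as given): 336 - 2q_i - q_j = 0.
By symmetry each firm produces the same amount; substituting q_j = q_i yields q_i = 336/3 = 112.

112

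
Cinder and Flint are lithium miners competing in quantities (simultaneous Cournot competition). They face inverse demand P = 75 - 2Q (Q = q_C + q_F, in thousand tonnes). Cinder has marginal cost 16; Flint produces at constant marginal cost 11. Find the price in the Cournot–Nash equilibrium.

34

Cinder's profit: π_C = (75 - 2Q)q_C - (16q_C). Setting ∂π_C/∂q_C = 0: 59 - 4q_C - 2(q_F) = 0.
Flint's profit: π_F = (75 - 2Q)q_F - (11q_F). Setting ∂π_F/∂q_F = 0: 64 - 4q_F - 2(q_C) = 0.
So q_C = (59 - 2q_F)/4 and q_F = (64 - 2q_C)/4.
Substituting one into the other gives q_C = 9 and q_F = 23/2.
Total output Q = 41/2, so price P = 75 - 2·(41/2) = 34.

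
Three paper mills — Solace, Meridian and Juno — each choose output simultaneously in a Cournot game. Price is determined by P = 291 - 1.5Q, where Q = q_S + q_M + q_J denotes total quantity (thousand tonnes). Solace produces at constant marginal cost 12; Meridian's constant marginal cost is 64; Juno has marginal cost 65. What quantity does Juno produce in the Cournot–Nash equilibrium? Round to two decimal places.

Solace's profit: π_S = (291 - 1.5Q)q_S - (12q_S). Setting ∂π_S/∂q_S = 0: 279 - 3q_S - (3/2)(q_M + q_J) = 0.
Meridian's profit: π_M = (291 - 1.5Q)q_M - (64q_M). Setting ∂π_M/∂q_M = 0: 227 - 3q_M - (3/2)(q_S + q_J) = 0.
Juno's first-order condition: 226 - 3q_J - (3/2)(q_S + q_M) = 0.
Summing all 3 equations gives 732 − 6Q = 0, hence Q = 122.
Back-substituting: q_S = (279 − 183)/(3/2) = 64, q_M = (227 − 183)/(3/2) = 88/3, q_J = (226 − 183)/(3/2) = 86/3.

28.67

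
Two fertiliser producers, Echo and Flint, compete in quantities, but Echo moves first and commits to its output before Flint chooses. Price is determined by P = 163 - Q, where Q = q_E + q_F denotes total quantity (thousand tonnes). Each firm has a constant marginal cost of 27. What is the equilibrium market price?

61

The follower Flint best-responds to any q_E: π_F = (163 - Q)q_F - 27q_F.
∂π_F/∂q_F = 136 - q_E - 2q_F = 0 gives the reaction function q_F = (136 - q_E)/2.
Echo substitutes q_F(q_E) into its own profit: π_E = q_E(163 - q_E - (136 - q_E)/2) - 27q_E = (95 - (1/2)q_E)q_E - 27q_E.
The leader's first-order condition 68 - q_E = 0 yields q_E = 68.
Then q_F = (136 - 68)/2 = 34.
Total output Q = 102, so price P = 163 - 102 = 61.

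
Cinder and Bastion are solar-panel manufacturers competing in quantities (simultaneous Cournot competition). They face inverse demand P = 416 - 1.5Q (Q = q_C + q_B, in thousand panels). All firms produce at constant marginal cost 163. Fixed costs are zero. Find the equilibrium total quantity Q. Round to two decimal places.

Each firm earns π_i = (416 - 1.5Q)q_i - 163q_i.
Setting ∂π_i/∂q_i = 0 with rivals' quantities fixed: 253 - 3q_i - (3/2)q_j = 0.
With identical firms every q_j equals q_i, so q_j = q_i and 253 = (9/2)q_i, giving q_i = 506/9.
Total output Q = 506/9 + 506/9 = 1012/9.

112.44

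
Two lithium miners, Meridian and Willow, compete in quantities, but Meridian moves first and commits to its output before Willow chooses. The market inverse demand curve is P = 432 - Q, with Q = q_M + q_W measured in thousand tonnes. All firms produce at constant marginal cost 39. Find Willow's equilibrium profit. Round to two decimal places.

The follower Willow best-responds to any q_M: π_W = (432 - Q)q_W - 39q_W.
Follower FOC: 393 - q_M - 2q_W = 0, so q_W(q_M) = (393 - q_M)/2.
Meridian substitutes q_W(q_M) into its own profit: π_M = q_M(432 - q_M - (393 - q_M)/2) - 39q_M = (471/2 - (1/2)q_M)q_M - 39q_M.
Leader FOC: 393/2 - q_M = 0, so q_M = 393/2.
Then q_W = (393 - 393/2)/2 = 393/4.
Price P = 432 - 1179/4 = 549/4.
Willow's profit: (549/4 - 39)·(393/4) = 9653.0625.

9653.06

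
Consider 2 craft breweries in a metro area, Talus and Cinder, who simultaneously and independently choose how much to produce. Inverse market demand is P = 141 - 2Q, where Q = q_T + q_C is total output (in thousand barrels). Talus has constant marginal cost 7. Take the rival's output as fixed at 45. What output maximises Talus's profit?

11

With the rival's output fixed at 45, Talus's profit is π_T = (141 - 2·45 - 2q_T)q_T - (7q_T) = (51 - 2q_T)q_T - (7q_T).
∂π_T/∂q_T = 44 - 4q_T = 0, so q_T = 11.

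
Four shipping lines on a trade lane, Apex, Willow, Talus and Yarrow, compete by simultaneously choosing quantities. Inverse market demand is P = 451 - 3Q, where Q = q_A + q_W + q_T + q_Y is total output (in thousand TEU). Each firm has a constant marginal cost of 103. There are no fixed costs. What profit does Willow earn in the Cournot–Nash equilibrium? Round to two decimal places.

1614.72

Each firm earns π_i = (451 - 3Q)q_i - 103q_i.
Setting ∂π_i/∂q_i = 0 with rivals' quantities fixed: 348 - 6q_i - 3·Σ_{j≠i} q_j = 0.
With identical firms every q_j equals q_i, so Σ_{j≠i} q_j = 3q_i and 348 = 15q_i, giving q_i = 116/5.
Price P = 451 - 3·(464/5) = 863/5.
Willow's profit: (863/5 - 103)·(116/5) = 1614.7200.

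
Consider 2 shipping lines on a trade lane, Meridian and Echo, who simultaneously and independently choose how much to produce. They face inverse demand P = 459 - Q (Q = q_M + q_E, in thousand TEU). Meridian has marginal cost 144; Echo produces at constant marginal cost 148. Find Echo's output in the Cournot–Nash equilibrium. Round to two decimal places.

Meridian's profit: π_M = (459 - Q)q_M - (144q_M). Setting ∂π_M/∂q_M = 0: 315 - 2q_M - (q_E) = 0.
Echo's first-order condition: 311 - 2q_E - (q_M) = 0.
So q_M = (315 - q_E)/2 and q_E = (311 - q_M)/2.
Solving the pair: q_M = 319/3, q_E = 307/3.

102.33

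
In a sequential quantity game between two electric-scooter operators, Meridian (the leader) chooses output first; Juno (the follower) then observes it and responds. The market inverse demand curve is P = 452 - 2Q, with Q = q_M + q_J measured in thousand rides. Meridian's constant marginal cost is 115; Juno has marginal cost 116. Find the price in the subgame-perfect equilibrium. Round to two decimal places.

199.50

Solve by backward induction. Given q_M, the follower Juno maximises π_J = (452 - 2q_M - 2q_J)q_J - 116q_J.
Follower FOC: 336 - 2q_M - 4q_J = 0, so q_J(q_M) = (336 - 2q_M)/4.
The leader anticipates this reaction. Substituting into P = 452 - 2Q gives P = 284 - q_M, so π_M = (284 - q_M)q_M - 115q_M.
Leader FOC: 169 - 2q_M = 0, so q_M = 169/2.
Then q_J = (336 - 2·(169/2))/4 = 167/4.
Total output Q = 505/4, so price P = 452 - 2·(505/4) = 399/2.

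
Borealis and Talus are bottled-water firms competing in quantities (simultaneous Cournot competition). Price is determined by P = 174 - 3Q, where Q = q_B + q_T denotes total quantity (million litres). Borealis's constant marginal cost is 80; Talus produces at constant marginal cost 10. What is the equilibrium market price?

88

Borealis's profit: π_B = (174 - 3Q)q_B - (80q_B). Setting ∂π_B/∂q_B = 0: 94 - 6q_B - 3(q_T) = 0.
Talus's first-order condition: 164 - 6q_T - 3(q_B) = 0.
Rearranging gives the reaction functions q_B = (94 - 3q_T)/6 and q_T = (164 - 3q_B)/6.
Solving the pair: q_B = 8/3, q_T = 26.
Total output Q = 86/3, so price P = 174 - 3·(86/3) = 88.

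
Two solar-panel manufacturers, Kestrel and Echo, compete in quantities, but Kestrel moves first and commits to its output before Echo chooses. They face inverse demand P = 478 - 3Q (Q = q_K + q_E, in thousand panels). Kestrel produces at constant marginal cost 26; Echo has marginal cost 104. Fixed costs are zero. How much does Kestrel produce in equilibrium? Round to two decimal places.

88.33

The follower Echo best-responds to any q_K: π_E = (478 - 3Q)q_E - 104q_E.
Setting the follower's marginal profit to zero, 374 - 3q_K - 6q_E = 0, i.e. q_E = (374 - 3q_K)/6.
Kestrel substitutes q_E(q_K) into its own profit: π_K = q_K(478 - 3q_K - (374 - 3q_K)/2) - 26q_K = (291 - (3/2)q_K)q_K - 26q_K.
The leader's first-order condition 265 - 3q_K = 0 yields q_K = 265/3.
Then q_E = (374 - 3·(265/3))/6 = 109/6.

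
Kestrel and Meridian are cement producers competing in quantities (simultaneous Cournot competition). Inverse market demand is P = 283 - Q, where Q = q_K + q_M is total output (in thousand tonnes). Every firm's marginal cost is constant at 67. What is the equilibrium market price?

A representative firm's profit is π_i = q_i(283 - Q) - 67q_i.
Setting ∂π_i/∂q_i = 0 with rivals' quantities fixed: 216 - 2q_i - q_j = 0.
By symmetry each firm produces the same amount; substituting q_j = q_i yields q_i = 216/3 = 72.
Total output Q = 144, so price P = 283 - 144 = 139.

139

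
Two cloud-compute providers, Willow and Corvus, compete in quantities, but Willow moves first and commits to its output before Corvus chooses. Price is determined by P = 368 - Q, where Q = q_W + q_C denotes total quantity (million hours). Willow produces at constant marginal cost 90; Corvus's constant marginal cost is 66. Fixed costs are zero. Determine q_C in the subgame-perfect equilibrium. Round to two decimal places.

Solve by backward induction. Given q_W, the follower Corvus maximises π_C = (368 - q_W - q_C)q_C - 66q_C.
∂π_C/∂q_C = 302 - q_W - 2q_C = 0 gives the reaction function q_C = (302 - q_W)/2.
The leader anticipates this reaction. Substituting into P = 368 - Q gives P = 217 - (1/2)q_W, so π_W = (217 - (1/2)q_W)q_W - 90q_W.
Maximising: ∂π_W/∂q_W = 127 - q_W = 0, giving q_W = 127.
Then q_C = (302 - 127)/2 = 175/2.

87.50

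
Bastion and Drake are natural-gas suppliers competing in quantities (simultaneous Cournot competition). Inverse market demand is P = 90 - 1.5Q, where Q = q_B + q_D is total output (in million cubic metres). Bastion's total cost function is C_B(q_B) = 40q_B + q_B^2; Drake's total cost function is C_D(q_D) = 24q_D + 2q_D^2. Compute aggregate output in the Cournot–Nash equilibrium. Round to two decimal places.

15.45

Bastion's profit: π_B = (90 - 1.5Q)q_B - (40q_B + q_B²). Setting ∂π_B/∂q_B = 0: 50 - 5q_B - (3/2)(q_D) = 0.
Drake's profit: π_D = (90 - 1.5Q)q_D - (24q_D + 2q_D²). Setting ∂π_D/∂q_D = 0: 66 - 7q_D - (3/2)(q_B) = 0.
Rearranging gives the reaction functions q_B = (50 - (3/2)q_D)/5 and q_D = (66 - (3/2)q_B)/7.
Substituting one into the other gives q_B = 1004/131 and q_D = 1020/131.
Total output Q = 1004/131 + 1020/131 = 15.4504.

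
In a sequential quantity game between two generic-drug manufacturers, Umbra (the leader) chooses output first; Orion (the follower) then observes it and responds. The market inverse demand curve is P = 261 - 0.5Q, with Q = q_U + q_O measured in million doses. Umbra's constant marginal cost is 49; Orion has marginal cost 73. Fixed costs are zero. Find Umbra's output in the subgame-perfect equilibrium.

236

Solve by backward induction. Given q_U, the follower Orion maximises π_O = (261 - (1/2)q_U - (1/2)q_O)q_O - 73q_O.
Follower FOC: 188 - (1/2)q_U - q_O = 0, so q_O(q_U) = (188 - (1/2)q_U).
Umbra substitutes q_O(q_U) into its own profit: π_U = q_U(261 - (1/2)q_U - (188 - (1/2)q_U)/2) - 49q_U = (167 - (1/4)q_U)q_U - 49q_U.
The leader's first-order condition 118 - (1/2)q_U = 0 yields q_U = 236.
Then q_O = (188 - (1/2)·236) = 70.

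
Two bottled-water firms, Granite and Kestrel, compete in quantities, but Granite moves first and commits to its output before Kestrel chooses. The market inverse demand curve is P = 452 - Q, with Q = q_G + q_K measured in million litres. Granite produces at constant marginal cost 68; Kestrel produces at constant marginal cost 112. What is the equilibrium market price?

The follower Kestrel best-responds to any q_G: π_K = (452 - Q)q_K - 112q_K.
Setting the follower's marginal profit to zero, 340 - q_G - 2q_K = 0, i.e. q_K = (340 - q_G)/2.
Granite substitutes q_K(q_G) into its own profit: π_G = q_G(452 - q_G - (340 - q_G)/2) - 68q_G = (282 - (1/2)q_G)q_G - 68q_G.
The leader's first-order condition 214 - q_G = 0 yields q_G = 214.
Then q_K = (340 - 214)/2 = 63.
Total output Q = 277, so price P = 452 - 277 = 175.

175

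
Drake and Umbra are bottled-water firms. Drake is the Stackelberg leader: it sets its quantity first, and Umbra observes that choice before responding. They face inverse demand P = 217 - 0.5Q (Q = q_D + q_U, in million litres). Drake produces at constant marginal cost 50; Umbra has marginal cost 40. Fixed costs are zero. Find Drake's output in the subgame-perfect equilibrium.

The follower Umbra best-responds to any q_D: π_U = (217 - 0.5Q)q_U - 40q_U.
Follower FOC: 177 - (1/2)q_D - q_U = 0, so q_U(q_D) = (177 - (1/2)q_D).
Drake substitutes q_U(q_D) into its own profit: π_D = q_D(217 - (1/2)q_D - (177 - (1/2)q_D)/2) - 50q_D = (257/2 - (1/4)q_D)q_D - 50q_D.
Leader FOC: 157/2 - (1/2)q_D = 0, so q_D = 157.
Then q_U = (177 - (1/2)·157) = 197/2.

157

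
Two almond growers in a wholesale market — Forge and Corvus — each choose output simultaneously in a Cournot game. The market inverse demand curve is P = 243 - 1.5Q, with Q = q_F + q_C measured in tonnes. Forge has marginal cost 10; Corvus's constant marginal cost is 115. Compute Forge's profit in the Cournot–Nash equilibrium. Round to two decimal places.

Forge's profit: π_F = (243 - 1.5Q)q_F - (10q_F). Setting ∂π_F/∂q_F = 0: 233 - 3q_F - (3/2)(q_C) = 0.
Corvus's profit: π_C = (243 - 1.5Q)q_C - (115q_C). Setting ∂π_C/∂q_C = 0: 128 - 3q_C - (3/2)(q_F) = 0.
So q_F = (233 - (3/2)q_C)/3 and q_C = (128 - (3/2)q_F)/3.
Substituting one into the other gives q_F = 676/9 and q_C = 46/9.
Price P = 243 - (3/2)·(722/9) = 368/3.
Forge's profit: (368/3 - 10)·(676/9) = 8462.5185.

8462.52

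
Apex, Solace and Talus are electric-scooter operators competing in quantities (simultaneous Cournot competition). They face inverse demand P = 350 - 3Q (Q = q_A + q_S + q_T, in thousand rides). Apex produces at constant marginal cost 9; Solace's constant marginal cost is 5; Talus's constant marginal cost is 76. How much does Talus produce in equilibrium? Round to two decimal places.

11.33

Apex's profit: π_A = (350 - 3Q)q_A - (9q_A). Setting ∂π_A/∂q_A = 0: 341 - 6q_A - 3(q_S + q_T) = 0.
Solace's profit: π_S = (350 - 3Q)q_S - (5q_S). Setting ∂π_S/∂q_S = 0: 345 - 6q_S - 3(q_A + q_T) = 0.
Talus's profit: π_T = (350 - 3Q)q_T - (76q_T). Setting ∂π_T/∂q_T = 0: 274 - 6q_T - 3(q_A + q_S) = 0.
Adding the 3 conditions: 960 − 6Q − 6Q = 0, i.e. Q = 80.
Back-substituting: q_A = (341 − 240)/3 = 101/3, q_S = (345 − 240)/3 = 35, q_T = (274 − 240)/3 = 34/3.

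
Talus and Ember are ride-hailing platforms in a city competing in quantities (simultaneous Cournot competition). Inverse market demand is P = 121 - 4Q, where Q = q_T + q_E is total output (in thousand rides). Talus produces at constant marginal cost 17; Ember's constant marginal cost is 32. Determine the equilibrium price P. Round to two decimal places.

56.67

Talus's profit: π_T = (121 - 4Q)q_T - (17q_T). Setting ∂π_T/∂q_T = 0: 104 - 8q_T - 4(q_E) = 0.
Ember's first-order condition: 89 - 8q_E - 4(q_T) = 0.
Best responses: q_T = (104 - 4q_E)/8, q_E = (89 - 4q_T)/8.
Substituting one into the other gives q_T = 119/12 and q_E = 37/6.
Total output Q = 193/12, so price P = 121 - 4·(193/12) = 170/3.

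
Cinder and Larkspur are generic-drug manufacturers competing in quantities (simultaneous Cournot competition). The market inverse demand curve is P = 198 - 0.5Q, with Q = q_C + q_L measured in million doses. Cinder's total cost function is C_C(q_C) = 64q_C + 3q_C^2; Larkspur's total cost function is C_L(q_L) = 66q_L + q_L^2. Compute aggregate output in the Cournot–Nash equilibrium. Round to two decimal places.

Cinder's profit: π_C = (198 - 0.5Q)q_C - (64q_C + 3q_C²). Setting ∂π_C/∂q_C = 0: 134 - 7q_C - (1/2)(q_L) = 0.
Larkspur's profit: π_L = (198 - 0.5Q)q_L - (66q_L + q_L²). Setting ∂π_L/∂q_L = 0: 132 - 3q_L - (1/2)(q_C) = 0.
Rearranging gives the reaction functions q_C = (134 - (1/2)q_L)/7 and q_L = (132 - (1/2)q_C)/3.
Solving the pair: q_C = 1344/83, q_L = 41.3012.
Total output Q = 1344/83 + 41.3012 = 57.4940.

57.49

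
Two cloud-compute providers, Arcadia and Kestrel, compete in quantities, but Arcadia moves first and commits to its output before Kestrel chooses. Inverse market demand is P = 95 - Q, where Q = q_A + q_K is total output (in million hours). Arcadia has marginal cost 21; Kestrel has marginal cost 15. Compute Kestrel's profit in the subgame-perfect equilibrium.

529

The follower Kestrel best-responds to any q_A: π_K = (95 - Q)q_K - 15q_K.
Follower FOC: 80 - q_A - 2q_K = 0, so q_K(q_A) = (80 - q_A)/2.
Arcadia substitutes q_K(q_A) into its own profit: π_A = q_A(95 - q_A - (80 - q_A)/2) - 21q_A = (55 - (1/2)q_A)q_A - 21q_A.
The leader's first-order condition 34 - q_A = 0 yields q_A = 34.
Then q_K = (80 - 34)/2 = 23.
Price P = 95 - 57 = 38.
Kestrel's profit: (38 - 15)·23 = 529.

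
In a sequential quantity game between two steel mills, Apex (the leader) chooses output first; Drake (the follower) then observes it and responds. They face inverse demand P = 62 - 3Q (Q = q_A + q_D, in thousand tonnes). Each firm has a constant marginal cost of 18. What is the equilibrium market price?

Solve by backward induction. Given q_A, the follower Drake maximises π_D = (62 - 3q_A - 3q_D)q_D - 18q_D.
Setting the follower's marginal profit to zero, 44 - 3q_A - 6q_D = 0, i.e. q_D = (44 - 3q_A)/6.
Apex substitutes q_D(q_A) into its own profit: π_A = q_A(62 - 3q_A - (44 - 3q_A)/2) - 18q_A = (40 - (3/2)q_A)q_A - 18q_A.
The leader's first-order condition 22 - 3q_A = 0 yields q_A = 22/3.
Then q_D = (44 - 3·(22/3))/6 = 11/3.
Total output Q = 11, so price P = 62 - 3·11 = 29.

29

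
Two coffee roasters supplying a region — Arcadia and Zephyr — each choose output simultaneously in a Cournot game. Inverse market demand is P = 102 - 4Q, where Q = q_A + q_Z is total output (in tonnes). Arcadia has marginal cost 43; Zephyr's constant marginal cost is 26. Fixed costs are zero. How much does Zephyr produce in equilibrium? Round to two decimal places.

7.75

Arcadia's profit: π_A = (102 - 4Q)q_A - (43q_A). Setting ∂π_A/∂q_A = 0: 59 - 8q_A - 4(q_Z) = 0.
Zephyr's first-order condition: 76 - 8q_Z - 4(q_A) = 0.
Best responses: q_A = (59 - 4q_Z)/8, q_Z = (76 - 4q_A)/8.
Substituting one into the other gives q_A = 7/2 and q_Z = 31/4.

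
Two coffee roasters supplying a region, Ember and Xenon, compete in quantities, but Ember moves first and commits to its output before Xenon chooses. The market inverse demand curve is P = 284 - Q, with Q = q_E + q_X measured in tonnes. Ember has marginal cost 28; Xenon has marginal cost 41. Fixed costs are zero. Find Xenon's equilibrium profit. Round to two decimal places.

2943.06

The follower Xenon best-responds to any q_E: π_X = (284 - Q)q_X - 41q_X.
Setting the follower's marginal profit to zero, 243 - q_E - 2q_X = 0, i.e. q_X = (243 - q_E)/2.
The leader anticipates this reaction. Substituting into P = 284 - Q gives P = 325/2 - (1/2)q_E, so π_E = (325/2 - (1/2)q_E)q_E - 28q_E.
The leader's first-order condition 269/2 - q_E = 0 yields q_E = 269/2.
Then q_X = (243 - 269/2)/2 = 217/4.
Price P = 284 - 755/4 = 381/4.
Xenon's profit: (381/4 - 41)·(217/4) = 2943.0625.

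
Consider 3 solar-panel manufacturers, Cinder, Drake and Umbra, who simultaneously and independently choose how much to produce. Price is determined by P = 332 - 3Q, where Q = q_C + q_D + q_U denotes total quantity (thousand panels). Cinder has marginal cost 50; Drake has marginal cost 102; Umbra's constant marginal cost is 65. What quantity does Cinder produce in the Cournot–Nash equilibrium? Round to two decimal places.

Cinder's profit: π_C = (332 - 3Q)q_C - (50q_C). Setting ∂π_C/∂q_C = 0: 282 - 6q_C - 3(q_D + q_U) = 0.
Drake's profit: π_D = (332 - 3Q)q_D - (102q_D). Setting ∂π_D/∂q_D = 0: 230 - 6q_D - 3(q_C + q_U) = 0.
Umbra's profit: π_U = (332 - 3Q)q_U - (65q_U). Setting ∂π_U/∂q_U = 0: 267 - 6q_U - 3(q_C + q_D) = 0.
Adding the 3 first-order conditions: 779 − 12Q = 0, so Q = 779/12.
Back-substituting: q_C = (282 − 779/4)/3 = 349/12, q_D = (230 − 779/4)/3 = 47/4, q_U = (267 − 779/4)/3 = 289/12.

29.08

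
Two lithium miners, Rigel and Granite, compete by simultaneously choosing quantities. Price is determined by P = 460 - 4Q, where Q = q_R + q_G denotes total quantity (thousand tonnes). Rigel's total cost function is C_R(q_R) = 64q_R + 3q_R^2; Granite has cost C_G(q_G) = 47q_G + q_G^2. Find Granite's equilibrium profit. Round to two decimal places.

5730.75

Rigel's profit: π_R = (460 - 4Q)q_R - (64q_R + 3q_R²). Setting ∂π_R/∂q_R = 0: 396 - 14q_R - 4(q_G) = 0.
Granite's profit: π_G = (460 - 4Q)q_G - (47q_G + q_G²). Setting ∂π_G/∂q_G = 0: 413 - 10q_G - 4(q_R) = 0.
So q_R = (396 - 4q_G)/14 and q_G = (413 - 4q_R)/10.
Substituting one into the other gives q_R = 577/31 and q_G = 33.8548.
Price P = 460 - 4·52.4677 = 250.1290.
Granite's profit: 250.1290·33.8548 - 47·33.8548 - 33.8548² = 5730.7505.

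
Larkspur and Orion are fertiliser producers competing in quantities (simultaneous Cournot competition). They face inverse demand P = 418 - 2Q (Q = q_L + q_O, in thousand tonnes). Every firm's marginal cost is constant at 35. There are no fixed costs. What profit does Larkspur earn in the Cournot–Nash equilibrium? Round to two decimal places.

A representative firm's profit is π_i = q_i(418 - 2Q) - 35q_i.
Setting ∂π_i/∂q_i = 0 with rivals' quantities fixed: 383 - 4q_i - 2q_j = 0.
With identical firms every q_j equals q_i, so q_j = q_i and 383 = 6q_i, giving q_i = 383/6.
Price P = 418 - 2·(383/3) = 488/3.
Larkspur's profit: (488/3 - 35)·(383/6) = 8149.3889.

8149.39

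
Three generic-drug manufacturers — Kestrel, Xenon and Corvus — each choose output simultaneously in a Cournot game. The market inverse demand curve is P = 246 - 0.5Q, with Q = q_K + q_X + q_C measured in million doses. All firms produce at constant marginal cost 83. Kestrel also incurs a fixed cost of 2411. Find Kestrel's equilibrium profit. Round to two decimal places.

910.13

A representative firm's profit is π_i = q_i(246 - 0.5Q) - 83q_i.
Setting ∂π_i/∂q_i = 0 with rivals' quantities fixed: 163 - q_i - (1/2)·Σ_{j≠i} q_j = 0.
By symmetry each firm produces the same amount; substituting Σ_{j≠i} q_j = 2q_i yields q_i = 163/2.
Price P = 246 - (1/2)·(489/2) = 495/4.
Kestrel's profit: (495/4 - 83)·(163/2) - 2411 = 910.1250.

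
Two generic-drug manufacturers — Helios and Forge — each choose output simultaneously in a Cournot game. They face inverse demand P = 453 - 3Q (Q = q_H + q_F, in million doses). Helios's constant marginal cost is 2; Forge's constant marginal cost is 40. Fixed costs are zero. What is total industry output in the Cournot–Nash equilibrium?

96

Helios's profit: π_H = (453 - 3Q)q_H - (2q_H). Setting ∂π_H/∂q_H = 0: 451 - 6q_H - 3(q_F) = 0.
Forge's first-order condition: 413 - 6q_F - 3(q_H) = 0.
Rearranging gives the reaction functions q_H = (451 - 3q_F)/6 and q_F = (413 - 3q_H)/6.
Substituting one into the other gives q_H = 163/3 and q_F = 125/3.
Total output Q = 163/3 + 125/3 = 96.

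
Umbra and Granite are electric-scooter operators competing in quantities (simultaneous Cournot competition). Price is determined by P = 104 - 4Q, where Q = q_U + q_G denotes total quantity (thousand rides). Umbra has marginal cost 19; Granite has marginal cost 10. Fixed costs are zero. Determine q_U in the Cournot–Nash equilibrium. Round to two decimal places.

Umbra's profit: π_U = (104 - 4Q)q_U - (19q_U). Setting ∂π_U/∂q_U = 0: 85 - 8q_U - 4(q_G) = 0.
Granite's first-order condition: 94 - 8q_G - 4(q_U) = 0.
Best responses: q_U = (85 - 4q_G)/8, q_G = (94 - 4q_U)/8.
Solving the pair: q_U = 19/3, q_G = 103/12.

6.33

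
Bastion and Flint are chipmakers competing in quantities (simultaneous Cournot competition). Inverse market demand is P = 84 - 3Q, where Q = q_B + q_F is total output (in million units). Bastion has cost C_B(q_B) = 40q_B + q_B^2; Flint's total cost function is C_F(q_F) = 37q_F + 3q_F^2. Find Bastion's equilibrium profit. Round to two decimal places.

Bastion's profit: π_B = (84 - 3Q)q_B - (40q_B + q_B²). Setting ∂π_B/∂q_B = 0: 44 - 8q_B - 3(q_F) = 0.
Flint's profit: π_F = (84 - 3Q)q_F - (37q_F + 3q_F²). Setting ∂π_F/∂q_F = 0: 47 - 12q_F - 3(q_B) = 0.
Best responses: q_B = (44 - 3q_F)/8, q_F = (47 - 3q_B)/12.
Substituting one into the other gives q_B = 129/29 and q_F = 244/87.
Price P = 84 - 3·(631/87) = 1805/29.
Bastion's profit: (1805/29)·(129/29) - 40·(129/29) - (129/29)² = 79.1486.

79.15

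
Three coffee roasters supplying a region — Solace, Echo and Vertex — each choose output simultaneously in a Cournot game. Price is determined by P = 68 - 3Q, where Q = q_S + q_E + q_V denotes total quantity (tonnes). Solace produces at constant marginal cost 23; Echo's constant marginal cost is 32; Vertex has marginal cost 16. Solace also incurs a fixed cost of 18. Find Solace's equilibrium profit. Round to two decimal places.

28.02

Solace's profit: π_S = (68 - 3Q)q_S - (23q_S). Setting ∂π_S/∂q_S = 0: 45 - 6q_S - 3(q_E + q_V) = 0.
Echo's first-order condition: 36 - 6q_E - 3(q_S + q_V) = 0.
Vertex's first-order condition: 52 - 6q_V - 3(q_S + q_E) = 0.
Summing all 3 equations gives 133 − 12Q = 0, hence Q = 133/12.
Back-substituting: q_S = (45 − 133/4)/3 = 47/12, q_E = (36 − 133/4)/3 = 11/12, q_V = (52 − 133/4)/3 = 25/4.
Price P = 68 - 3·(133/12) = 139/4.
Solace's profit: (139/4 - 23)·(47/12) - 18 = 1345/48.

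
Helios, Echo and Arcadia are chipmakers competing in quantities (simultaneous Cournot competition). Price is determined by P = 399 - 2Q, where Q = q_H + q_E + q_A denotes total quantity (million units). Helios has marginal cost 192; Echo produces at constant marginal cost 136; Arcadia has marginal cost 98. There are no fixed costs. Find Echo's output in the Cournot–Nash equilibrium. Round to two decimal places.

35.13

Helios's profit: π_H = (399 - 2Q)q_H - (192q_H). Setting ∂π_H/∂q_H = 0: 207 - 4q_H - 2(q_E + q_A) = 0.
Echo's profit: π_E = (399 - 2Q)q_E - (136q_E). Setting ∂π_E/∂q_E = 0: 263 - 4q_E - 2(q_H + q_A) = 0.
Arcadia's profit: π_A = (399 - 2Q)q_A - (98q_A). Setting ∂π_A/∂q_A = 0: 301 - 4q_A - 2(q_H + q_E) = 0.
Adding the 3 conditions: 771 − 4Q − 4Q = 0, i.e. Q = 771/8.
Back-substituting: q_H = (207 − 771/4)/2 = 57/8, q_E = (263 − 771/4)/2 = 281/8, q_A = (301 − 771/4)/2 = 433/8.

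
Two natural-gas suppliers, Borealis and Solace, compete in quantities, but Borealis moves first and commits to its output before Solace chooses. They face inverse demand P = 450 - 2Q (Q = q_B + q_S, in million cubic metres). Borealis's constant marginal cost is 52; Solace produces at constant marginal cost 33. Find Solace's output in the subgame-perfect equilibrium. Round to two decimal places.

The follower Solace best-responds to any q_B: π_S = (450 - 2Q)q_S - 33q_S.
∂π_S/∂q_S = 417 - 2q_B - 4q_S = 0 gives the reaction function q_S = (417 - 2q_B)/4.
Borealis substitutes q_S(q_B) into its own profit: π_B = q_B(450 - 2q_B - (417 - 2q_B)/2) - 52q_B = (483/2 - q_B)q_B - 52q_B.
The leader's first-order condition 379/2 - 2q_B = 0 yields q_B = 379/4.
Then q_S = (417 - 2·(379/4))/4 = 455/8.

56.88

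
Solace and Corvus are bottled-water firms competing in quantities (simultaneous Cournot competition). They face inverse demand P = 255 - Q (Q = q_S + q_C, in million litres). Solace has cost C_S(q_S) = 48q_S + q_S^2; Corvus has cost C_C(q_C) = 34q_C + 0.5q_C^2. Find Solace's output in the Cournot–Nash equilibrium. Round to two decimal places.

Solace's profit: π_S = (255 - Q)q_S - (48q_S + q_S²). Setting ∂π_S/∂q_S = 0: 207 - 4q_S - (q_C) = 0.
Corvus's first-order condition: 221 - 3q_C - (q_S) = 0.
Rearranging gives the reaction functions q_S = (207 - q_C)/4 and q_C = (221 - q_S)/3.
Solving the pair: q_S = 400/11, q_C = 677/11.

36.36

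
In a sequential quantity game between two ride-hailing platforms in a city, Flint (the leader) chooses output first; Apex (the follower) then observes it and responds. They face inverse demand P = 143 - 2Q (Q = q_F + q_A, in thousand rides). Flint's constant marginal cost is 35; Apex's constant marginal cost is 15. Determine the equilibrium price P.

57

Solve by backward induction. Given q_F, the follower Apex maximises π_A = (143 - 2q_F - 2q_A)q_A - 15q_A.
Setting the follower's marginal profit to zero, 128 - 2q_F - 4q_A = 0, i.e. q_A = (128 - 2q_F)/4.
The leader anticipates this reaction. Substituting into P = 143 - 2Q gives P = 79 - q_F, so π_F = (79 - q_F)q_F - 35q_F.
Leader FOC: 44 - 2q_F = 0, so q_F = 22.
Then q_A = (128 - 2·22)/4 = 21.
Total output Q = 43, so price P = 143 - 2·43 = 57.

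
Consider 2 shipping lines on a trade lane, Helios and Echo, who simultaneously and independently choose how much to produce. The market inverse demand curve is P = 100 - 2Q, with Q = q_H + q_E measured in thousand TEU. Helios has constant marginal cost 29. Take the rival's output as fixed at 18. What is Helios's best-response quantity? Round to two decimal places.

8.75

With the rival's output fixed at 18, Helios's profit is π_H = (100 - 2·18 - 2q_H)q_H - (29q_H) = (64 - 2q_H)q_H - (29q_H).
∂π_H/∂q_H = 35 - 4q_H = 0, so q_H = 35/4.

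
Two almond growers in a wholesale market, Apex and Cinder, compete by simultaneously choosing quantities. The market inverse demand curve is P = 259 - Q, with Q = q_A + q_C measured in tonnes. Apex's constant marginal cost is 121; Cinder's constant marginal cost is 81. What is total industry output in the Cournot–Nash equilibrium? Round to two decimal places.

Apex's profit: π_A = (259 - Q)q_A - (121q_A). Setting ∂π_A/∂q_A = 0: 138 - 2q_A - (q_C) = 0.
Cinder's first-order condition: 178 - 2q_C - (q_A) = 0.
So q_A = (138 - q_C)/2 and q_C = (178 - q_A)/2.
Substituting one into the other gives q_A = 98/3 and q_C = 218/3.
Total output Q = 98/3 + 218/3 = 316/3.

105.33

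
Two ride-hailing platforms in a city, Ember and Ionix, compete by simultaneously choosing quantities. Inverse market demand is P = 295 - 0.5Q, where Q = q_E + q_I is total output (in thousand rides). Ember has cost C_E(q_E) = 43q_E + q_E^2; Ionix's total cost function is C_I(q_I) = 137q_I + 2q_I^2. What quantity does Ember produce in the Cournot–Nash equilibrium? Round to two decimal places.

Ember's profit: π_E = (295 - 0.5Q)q_E - (43q_E + q_E²). Setting ∂π_E/∂q_E = 0: 252 - 3q_E - (1/2)(q_I) = 0.
Ionix's profit: π_I = (295 - 0.5Q)q_I - (137q_I + 2q_I²). Setting ∂π_I/∂q_I = 0: 158 - 5q_I - (1/2)(q_E) = 0.
Best responses: q_E = (252 - (1/2)q_I)/3, q_I = (158 - (1/2)q_E)/5.
Solving the pair: q_E = 80.0678, q_I = 1392/59.

80.07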